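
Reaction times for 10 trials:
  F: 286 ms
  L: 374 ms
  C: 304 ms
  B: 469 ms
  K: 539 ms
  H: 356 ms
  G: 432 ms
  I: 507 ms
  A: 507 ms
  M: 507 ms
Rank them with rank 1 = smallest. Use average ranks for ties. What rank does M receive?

8

Sorted (ascending): 286, 304, 356, 374, 432, 469, 507, 507, 507, 539
The 3 values of 507 occupy positions 7–9 → average rank 8.
M has value 507 ms → rank 8.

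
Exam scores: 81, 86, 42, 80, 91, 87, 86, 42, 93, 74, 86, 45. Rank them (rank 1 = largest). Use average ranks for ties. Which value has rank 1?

93

Sorted (descending): 93, 91, 87, 86, 86, 86, 81, 80, 74, 45, 42, 42
The 3 values of 86 occupy positions 4–6 → average rank 5.
The 2 values of 42 occupy positions 11–12 → average rank (11+12)/2 = 11.5.
Rank 1 → value 93.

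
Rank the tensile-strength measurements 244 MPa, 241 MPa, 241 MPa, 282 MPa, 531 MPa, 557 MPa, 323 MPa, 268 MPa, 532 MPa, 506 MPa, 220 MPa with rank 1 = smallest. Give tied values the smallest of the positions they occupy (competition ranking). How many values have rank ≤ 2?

Sorted (ascending): 220, 241, 241, 244, 268, 282, 323, 506, 531, 532, 557
The 2 values of 241 occupy positions 2–3 → each gets rank 2.
Ranks ≤ 2: {1, 2, 2} → 3 values.

3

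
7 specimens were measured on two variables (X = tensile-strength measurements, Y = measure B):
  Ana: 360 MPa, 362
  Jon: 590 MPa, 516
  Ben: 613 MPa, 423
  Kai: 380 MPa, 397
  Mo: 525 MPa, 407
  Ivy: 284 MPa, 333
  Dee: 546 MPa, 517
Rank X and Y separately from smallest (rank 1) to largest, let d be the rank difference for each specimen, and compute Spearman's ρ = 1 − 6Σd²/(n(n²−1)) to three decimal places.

Ranks of variable 1: 2, 6, 7, 3, 4, 1, 5
Ranks of variable 2: 2, 6, 5, 3, 4, 1, 7
d = r₁ − r₂: 0, 0, 2, 0, 0, 0, -2
d²: 0, 0, 4, 0, 0, 0, 4; Σd² = 8
ρ = 1 − 6·8/(7·48) = 1 − 48/336 = 0.857

0.857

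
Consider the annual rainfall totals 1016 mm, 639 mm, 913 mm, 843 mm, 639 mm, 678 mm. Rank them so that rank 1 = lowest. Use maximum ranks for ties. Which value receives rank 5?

913

Sorted (ascending): 639, 639, 678, 843, 913, 1016
The 2 values of 639 occupy positions 1–2 → each gets rank 2.
Rank 5 → value 913.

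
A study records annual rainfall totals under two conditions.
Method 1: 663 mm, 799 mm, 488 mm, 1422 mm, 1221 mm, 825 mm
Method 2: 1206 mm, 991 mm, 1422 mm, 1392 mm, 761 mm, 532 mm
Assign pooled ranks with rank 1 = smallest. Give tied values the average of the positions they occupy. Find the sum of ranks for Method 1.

35.5

Sorted (ascending): 488, 532, 663, 761, 799, 825, 991, 1206, 1221, 1392, 1422, 1422
The 2 values of 1422 occupy positions 11–12 → average rank (11+12)/2 = 11.5.
Method 1 values → pooled ranks: 663→3, 799→5, 488→1, 1422→11.5, 1221→9, 825→6
Rank sum = 3 + 5 + 1 + 11.5 + 9 + 6 = 35.5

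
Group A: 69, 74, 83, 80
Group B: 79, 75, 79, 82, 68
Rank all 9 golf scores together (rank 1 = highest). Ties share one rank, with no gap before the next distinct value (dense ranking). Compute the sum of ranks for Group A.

17

Sorted (descending): 83, 82, 80, 79, 79, 75, 74, 69, 68
The 2 values of 79 share dense rank 4.
Remaining distinct values take the next consecutive integers.
Group A values → pooled ranks: 69→7, 74→6, 83→1, 80→3
Rank sum = 7 + 6 + 1 + 3 = 17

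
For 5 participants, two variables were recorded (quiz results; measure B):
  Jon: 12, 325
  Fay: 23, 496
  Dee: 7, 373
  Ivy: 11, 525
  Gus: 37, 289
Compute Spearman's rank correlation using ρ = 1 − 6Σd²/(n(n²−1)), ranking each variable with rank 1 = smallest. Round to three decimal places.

Ranks of variable 1: 3, 4, 1, 2, 5
Ranks of variable 2: 2, 4, 3, 5, 1
d = r₁ − r₂: 1, 0, -2, -3, 4
d²: 1, 0, 4, 9, 16; Σd² = 30
ρ = 1 − 6·30/(5·24) = 1 − 180/120 = -0.500

-0.500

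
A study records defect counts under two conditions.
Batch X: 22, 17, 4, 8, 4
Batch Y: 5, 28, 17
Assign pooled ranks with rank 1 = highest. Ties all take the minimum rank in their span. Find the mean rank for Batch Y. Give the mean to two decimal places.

3.33

Sorted (descending): 28, 22, 17, 17, 8, 5, 4, 4
The 2 values of 17 occupy positions 3–4 → each gets rank 3.
The 2 values of 4 occupy positions 7–8 → each gets rank 7.
Batch Y values → pooled ranks: 5→6, 28→1, 17→3
Mean rank = (6 + 1 + 3) / 3 = 3.33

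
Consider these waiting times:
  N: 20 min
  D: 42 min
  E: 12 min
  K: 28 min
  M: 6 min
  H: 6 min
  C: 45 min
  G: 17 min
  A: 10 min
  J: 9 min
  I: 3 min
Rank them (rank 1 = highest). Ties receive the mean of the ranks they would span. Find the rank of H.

Sorted (descending): 45, 42, 28, 20, 17, 12, 10, 9, 6, 6, 3
The 2 values of 6 occupy positions 9–10 → average rank (9+10)/2 = 9.5.
H has value 6 min → rank 9.5.

9.5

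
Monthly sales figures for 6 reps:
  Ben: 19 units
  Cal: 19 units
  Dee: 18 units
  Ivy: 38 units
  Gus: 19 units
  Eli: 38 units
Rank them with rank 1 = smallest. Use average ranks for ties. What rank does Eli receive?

Sorted (ascending): 18, 19, 19, 19, 38, 38
The 3 values of 19 occupy positions 2–4 → average rank 3.
The 2 values of 38 occupy positions 5–6 → average rank (5+6)/2 = 5.5.
Eli has value 38 units → rank 5.5.

5.5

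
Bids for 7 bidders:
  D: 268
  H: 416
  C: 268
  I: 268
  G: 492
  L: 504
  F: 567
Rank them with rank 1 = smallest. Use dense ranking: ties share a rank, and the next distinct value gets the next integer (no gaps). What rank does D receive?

Sorted (ascending): 268, 268, 268, 416, 492, 504, 567
The 3 values of 268 share dense rank 1.
Remaining distinct values take the next consecutive integers.
D has value 268 → rank 1.

1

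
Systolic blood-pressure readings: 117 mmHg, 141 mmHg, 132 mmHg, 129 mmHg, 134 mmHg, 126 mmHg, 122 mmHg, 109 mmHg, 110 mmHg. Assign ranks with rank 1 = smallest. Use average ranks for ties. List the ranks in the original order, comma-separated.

Sorted (ascending): 109, 110, 117, 122, 126, 129, 132, 134, 141
No ties — each value takes its position as its rank.

3, 9, 7, 6, 8, 5, 4, 1, 2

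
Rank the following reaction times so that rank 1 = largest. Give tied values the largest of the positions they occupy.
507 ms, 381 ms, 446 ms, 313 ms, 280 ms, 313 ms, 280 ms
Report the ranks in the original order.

Sorted (descending): 507, 446, 381, 313, 313, 280, 280
The 2 values of 313 occupy positions 4–5 → each gets rank 5.
The 2 values of 280 occupy positions 6–7 → each gets rank 7.

1, 3, 2, 5, 7, 5, 7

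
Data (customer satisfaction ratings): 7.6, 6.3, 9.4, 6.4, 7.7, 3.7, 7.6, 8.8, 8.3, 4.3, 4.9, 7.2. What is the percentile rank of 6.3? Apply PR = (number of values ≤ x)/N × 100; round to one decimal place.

33.3

N = 12.
Strictly below 6.3: 3. Equal to 6.3: 1.
PR = 4/12 × 100 = 33.3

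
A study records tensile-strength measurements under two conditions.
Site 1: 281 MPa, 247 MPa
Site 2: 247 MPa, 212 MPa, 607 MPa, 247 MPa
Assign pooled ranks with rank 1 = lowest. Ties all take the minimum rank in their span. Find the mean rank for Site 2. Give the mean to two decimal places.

2.75

Sorted (ascending): 212, 247, 247, 247, 281, 607
The 3 values of 247 occupy positions 2–4 → each gets rank 2.
Site 2 values → pooled ranks: 247→2, 212→1, 607→6, 247→2
Mean rank = (2 + 1 + 6 + 2) / 4 = 2.75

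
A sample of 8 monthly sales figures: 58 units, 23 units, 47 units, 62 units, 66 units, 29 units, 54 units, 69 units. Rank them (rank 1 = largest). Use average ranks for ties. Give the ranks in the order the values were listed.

4, 8, 6, 3, 2, 7, 5, 1

Sorted (descending): 69, 66, 62, 58, 54, 47, 29, 23
No ties — each value takes its position as its rank.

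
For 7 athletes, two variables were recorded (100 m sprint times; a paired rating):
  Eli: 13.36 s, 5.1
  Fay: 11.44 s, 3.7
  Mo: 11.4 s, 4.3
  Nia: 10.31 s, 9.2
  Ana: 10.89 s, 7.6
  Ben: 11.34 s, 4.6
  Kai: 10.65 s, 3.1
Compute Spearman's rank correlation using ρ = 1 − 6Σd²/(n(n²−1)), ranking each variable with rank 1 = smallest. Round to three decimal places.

-0.250

Ranks of variable 1: 7, 6, 5, 1, 3, 4, 2
Ranks of variable 2: 5, 2, 3, 7, 6, 4, 1
d = r₁ − r₂: 2, 4, 2, -6, -3, 0, 1
d²: 4, 16, 4, 36, 9, 0, 1; Σd² = 70
ρ = 1 − 6·70/(7·48) = 1 − 420/336 = -0.250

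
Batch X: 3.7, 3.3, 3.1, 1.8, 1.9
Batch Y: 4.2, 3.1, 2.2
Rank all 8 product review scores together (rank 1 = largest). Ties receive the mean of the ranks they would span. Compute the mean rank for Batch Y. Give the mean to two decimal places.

Sorted (descending): 4.2, 3.7, 3.3, 3.1, 3.1, 2.2, 1.9, 1.8
The 2 values of 3.1 occupy positions 4–5 → average rank (4+5)/2 = 4.5.
Batch Y values → pooled ranks: 4.2→1, 3.1→4.5, 2.2→6
Mean rank = (1 + 4.5 + 6) / 3 = 3.83

3.83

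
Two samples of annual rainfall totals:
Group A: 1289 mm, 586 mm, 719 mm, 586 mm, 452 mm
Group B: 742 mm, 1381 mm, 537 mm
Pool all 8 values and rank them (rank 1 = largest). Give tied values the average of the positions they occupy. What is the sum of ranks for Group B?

Sorted (descending): 1381, 1289, 742, 719, 586, 586, 537, 452
The 2 values of 586 occupy positions 5–6 → average rank (5+6)/2 = 5.5.
Group B values → pooled ranks: 742→3, 1381→1, 537→7
Rank sum = 3 + 1 + 7 = 11

11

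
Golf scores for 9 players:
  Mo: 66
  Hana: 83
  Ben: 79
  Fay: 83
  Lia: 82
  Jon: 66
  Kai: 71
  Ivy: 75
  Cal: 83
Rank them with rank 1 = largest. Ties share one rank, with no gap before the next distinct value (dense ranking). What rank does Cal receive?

Sorted (descending): 83, 83, 83, 82, 79, 75, 71, 66, 66
The 3 values of 83 share dense rank 1.
The 2 values of 66 share dense rank 6.
Remaining distinct values take the next consecutive integers.
Cal has value 83 → rank 1.

1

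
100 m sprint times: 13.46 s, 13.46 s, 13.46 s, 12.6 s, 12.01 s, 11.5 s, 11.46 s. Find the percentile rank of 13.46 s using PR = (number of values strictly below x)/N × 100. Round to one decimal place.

57.1

N = 7.
Strictly below 13.46: 4. Equal to 13.46: 3.
PR = 4/7 × 100 = 57.1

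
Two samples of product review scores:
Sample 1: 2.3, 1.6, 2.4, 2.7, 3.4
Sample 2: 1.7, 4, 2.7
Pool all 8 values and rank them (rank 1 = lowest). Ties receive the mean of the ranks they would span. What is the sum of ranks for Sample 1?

20.5

Sorted (ascending): 1.6, 1.7, 2.3, 2.4, 2.7, 2.7, 3.4, 4
The 2 values of 2.7 occupy positions 5–6 → average rank (5+6)/2 = 5.5.
Sample 1 values → pooled ranks: 2.3→3, 1.6→1, 2.4→4, 2.7→5.5, 3.4→7
Rank sum = 3 + 1 + 4 + 5.5 + 7 = 20.5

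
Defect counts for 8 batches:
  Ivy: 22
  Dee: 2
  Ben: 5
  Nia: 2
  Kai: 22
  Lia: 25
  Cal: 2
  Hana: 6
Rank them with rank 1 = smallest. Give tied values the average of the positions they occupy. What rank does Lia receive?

Sorted (ascending): 2, 2, 2, 5, 6, 22, 22, 25
The 3 values of 2 occupy positions 1–3 → average rank 2.
The 2 values of 22 occupy positions 6–7 → average rank (6+7)/2 = 6.5.
Lia has value 25 → rank 8.

8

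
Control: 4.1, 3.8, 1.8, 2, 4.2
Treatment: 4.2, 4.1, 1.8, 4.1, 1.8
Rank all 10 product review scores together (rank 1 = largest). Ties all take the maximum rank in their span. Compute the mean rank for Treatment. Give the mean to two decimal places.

Sorted (descending): 4.2, 4.2, 4.1, 4.1, 4.1, 3.8, 2, 1.8, 1.8, 1.8
The 2 values of 4.2 occupy positions 1–2 → each gets rank 2.
The 3 values of 4.1 occupy positions 3–5 → each gets rank 5.
The 3 values of 1.8 occupy positions 8–10 → each gets rank 10.
Treatment values → pooled ranks: 4.2→2, 4.1→5, 1.8→10, 4.1→5, 1.8→10
Mean rank = (2 + 5 + 10 + 5 + 10) / 5 = 6.40

6.40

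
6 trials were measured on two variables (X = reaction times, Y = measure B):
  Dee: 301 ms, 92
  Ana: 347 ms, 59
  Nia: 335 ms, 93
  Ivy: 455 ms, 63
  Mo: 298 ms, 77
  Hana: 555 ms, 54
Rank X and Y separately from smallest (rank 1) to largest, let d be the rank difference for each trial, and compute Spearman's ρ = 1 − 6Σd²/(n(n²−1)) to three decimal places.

Ranks of variable 1: 2, 4, 3, 5, 1, 6
Ranks of variable 2: 5, 2, 6, 3, 4, 1
d = r₁ − r₂: -3, 2, -3, 2, -3, 5
d²: 9, 4, 9, 4, 9, 25; Σd² = 60
ρ = 1 − 6·60/(6·35) = 1 − 360/210 = -0.714

-0.714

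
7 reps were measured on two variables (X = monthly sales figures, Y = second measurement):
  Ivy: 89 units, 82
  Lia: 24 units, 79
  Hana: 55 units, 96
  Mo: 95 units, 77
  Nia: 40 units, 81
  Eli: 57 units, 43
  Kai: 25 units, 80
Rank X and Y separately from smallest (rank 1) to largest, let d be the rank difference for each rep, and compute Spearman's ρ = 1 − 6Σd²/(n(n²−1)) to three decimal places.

Ranks of variable 1: 6, 1, 4, 7, 3, 5, 2
Ranks of variable 2: 6, 3, 7, 2, 5, 1, 4
d = r₁ − r₂: 0, -2, -3, 5, -2, 4, -2
d²: 0, 4, 9, 25, 4, 16, 4; Σd² = 62
ρ = 1 − 6·62/(7·48) = 1 − 372/336 = -0.107

-0.107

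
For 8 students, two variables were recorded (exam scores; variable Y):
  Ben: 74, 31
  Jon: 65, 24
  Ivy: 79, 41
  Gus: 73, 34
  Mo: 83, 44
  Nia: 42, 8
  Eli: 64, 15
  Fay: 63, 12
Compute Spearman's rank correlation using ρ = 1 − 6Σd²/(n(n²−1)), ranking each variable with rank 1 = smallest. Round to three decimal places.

Ranks of variable 1: 6, 4, 7, 5, 8, 1, 3, 2
Ranks of variable 2: 5, 4, 7, 6, 8, 1, 3, 2
d = r₁ − r₂: 1, 0, 0, -1, 0, 0, 0, 0
d²: 1, 0, 0, 1, 0, 0, 0, 0; Σd² = 2
ρ = 1 − 6·2/(8·63) = 1 − 12/504 = 0.976

0.976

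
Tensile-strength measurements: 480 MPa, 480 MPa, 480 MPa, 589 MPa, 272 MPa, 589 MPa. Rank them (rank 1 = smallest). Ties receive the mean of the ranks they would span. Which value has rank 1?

272

Sorted (ascending): 272, 480, 480, 480, 589, 589
The 3 values of 480 occupy positions 2–4 → average rank 3.
The 2 values of 589 occupy positions 5–6 → average rank (5+6)/2 = 5.5.
Rank 1 → value 272.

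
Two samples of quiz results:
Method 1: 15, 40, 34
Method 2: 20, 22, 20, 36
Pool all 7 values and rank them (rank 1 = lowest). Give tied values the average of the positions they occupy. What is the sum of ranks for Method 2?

Sorted (ascending): 15, 20, 20, 22, 34, 36, 40
The 2 values of 20 occupy positions 2–3 → average rank (2+3)/2 = 2.5.
Method 2 values → pooled ranks: 20→2.5, 22→4, 20→2.5, 36→6
Rank sum = 2.5 + 4 + 2.5 + 6 = 15

15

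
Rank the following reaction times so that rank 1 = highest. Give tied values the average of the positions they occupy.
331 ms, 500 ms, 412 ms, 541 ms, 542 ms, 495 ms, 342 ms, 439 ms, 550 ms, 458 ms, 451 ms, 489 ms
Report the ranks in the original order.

Sorted (descending): 550, 542, 541, 500, 495, 489, 458, 451, 439, 412, 342, 331
No ties — each value takes its position as its rank.

12, 4, 10, 3, 2, 5, 11, 9, 1, 7, 8, 6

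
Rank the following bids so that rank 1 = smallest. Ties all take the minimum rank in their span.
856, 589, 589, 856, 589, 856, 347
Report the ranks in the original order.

5, 2, 2, 5, 2, 5, 1

Sorted (ascending): 347, 589, 589, 589, 856, 856, 856
The 3 values of 589 occupy positions 2–4 → each gets rank 2.
The 3 values of 856 occupy positions 5–7 → each gets rank 5.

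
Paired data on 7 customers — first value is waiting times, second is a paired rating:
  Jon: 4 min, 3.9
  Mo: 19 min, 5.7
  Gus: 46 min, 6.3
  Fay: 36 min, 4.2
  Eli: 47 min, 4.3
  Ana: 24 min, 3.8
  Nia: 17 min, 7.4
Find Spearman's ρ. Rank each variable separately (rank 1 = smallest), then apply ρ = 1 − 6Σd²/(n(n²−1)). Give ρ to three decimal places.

0.071

Ranks of variable 1: 1, 3, 6, 5, 7, 4, 2
Ranks of variable 2: 2, 5, 6, 3, 4, 1, 7
d = r₁ − r₂: -1, -2, 0, 2, 3, 3, -5
d²: 1, 4, 0, 4, 9, 9, 25; Σd² = 52
ρ = 1 − 6·52/(7·48) = 1 − 312/336 = 0.071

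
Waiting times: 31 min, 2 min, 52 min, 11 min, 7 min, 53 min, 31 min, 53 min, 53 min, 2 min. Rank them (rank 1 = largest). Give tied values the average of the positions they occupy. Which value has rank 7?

Sorted (descending): 53, 53, 53, 52, 31, 31, 11, 7, 2, 2
The 3 values of 53 occupy positions 1–3 → average rank 2.
The 2 values of 31 occupy positions 5–6 → average rank (5+6)/2 = 5.5.
The 2 values of 2 occupy positions 9–10 → average rank (9+10)/2 = 9.5.
Rank 7 → value 11.

11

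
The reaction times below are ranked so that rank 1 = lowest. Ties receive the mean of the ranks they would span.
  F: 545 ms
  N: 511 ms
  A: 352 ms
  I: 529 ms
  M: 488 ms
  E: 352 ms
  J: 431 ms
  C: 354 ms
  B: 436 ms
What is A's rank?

Sorted (ascending): 352, 352, 354, 431, 436, 488, 511, 529, 545
The 2 values of 352 occupy positions 1–2 → average rank (1+2)/2 = 1.5.
A has value 352 ms → rank 1.5.

1.5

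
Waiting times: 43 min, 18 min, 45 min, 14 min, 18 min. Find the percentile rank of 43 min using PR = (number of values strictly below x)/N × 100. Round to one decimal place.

N = 5.
Strictly below 43: 3. Equal to 43: 1.
PR = 3/5 × 100 = 60.0

60.0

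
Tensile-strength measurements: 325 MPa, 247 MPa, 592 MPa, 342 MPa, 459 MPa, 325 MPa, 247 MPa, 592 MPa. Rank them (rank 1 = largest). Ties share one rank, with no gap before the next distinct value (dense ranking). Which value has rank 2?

459

Sorted (descending): 592, 592, 459, 342, 325, 325, 247, 247
The 2 values of 592 share dense rank 1.
The 2 values of 325 share dense rank 4.
The 2 values of 247 share dense rank 5.
Remaining distinct values take the next consecutive integers.
Rank 2 → value 459.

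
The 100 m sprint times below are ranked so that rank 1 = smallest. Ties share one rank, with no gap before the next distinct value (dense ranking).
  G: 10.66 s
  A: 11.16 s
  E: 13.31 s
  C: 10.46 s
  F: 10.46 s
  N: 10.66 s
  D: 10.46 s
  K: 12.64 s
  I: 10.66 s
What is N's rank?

2

Sorted (ascending): 10.46, 10.46, 10.46, 10.66, 10.66, 10.66, 11.16, 12.64, 13.31
The 3 values of 10.46 share dense rank 1.
The 3 values of 10.66 share dense rank 2.
Remaining distinct values take the next consecutive integers.
N has value 10.66 s → rank 2.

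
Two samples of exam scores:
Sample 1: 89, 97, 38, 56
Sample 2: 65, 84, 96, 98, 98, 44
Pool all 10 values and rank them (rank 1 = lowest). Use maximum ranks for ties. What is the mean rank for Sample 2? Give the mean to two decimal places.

6.33

Sorted (ascending): 38, 44, 56, 65, 84, 89, 96, 97, 98, 98
The 2 values of 98 occupy positions 9–10 → each gets rank 10.
Sample 2 values → pooled ranks: 65→4, 84→5, 96→7, 98→10, 98→10, 44→2
Mean rank = (4 + 5 + 7 + 10 + 10 + 2) / 6 = 6.33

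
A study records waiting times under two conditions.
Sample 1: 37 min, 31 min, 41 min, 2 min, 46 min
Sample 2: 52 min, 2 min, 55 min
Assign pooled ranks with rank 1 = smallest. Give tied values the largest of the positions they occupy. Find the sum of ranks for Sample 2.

17

Sorted (ascending): 2, 2, 31, 37, 41, 46, 52, 55
The 2 values of 2 occupy positions 1–2 → each gets rank 2.
Sample 2 values → pooled ranks: 52→7, 2→2, 55→8
Rank sum = 7 + 2 + 8 = 17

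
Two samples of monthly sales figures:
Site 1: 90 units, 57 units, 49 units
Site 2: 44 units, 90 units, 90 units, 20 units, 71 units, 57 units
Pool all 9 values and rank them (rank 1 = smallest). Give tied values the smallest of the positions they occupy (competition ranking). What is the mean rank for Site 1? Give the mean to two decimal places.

4.67

Sorted (ascending): 20, 44, 49, 57, 57, 71, 90, 90, 90
The 2 values of 57 occupy positions 4–5 → each gets rank 4.
The 3 values of 90 occupy positions 7–9 → each gets rank 7.
Site 1 values → pooled ranks: 90→7, 57→4, 49→3
Mean rank = (7 + 4 + 3) / 3 = 4.67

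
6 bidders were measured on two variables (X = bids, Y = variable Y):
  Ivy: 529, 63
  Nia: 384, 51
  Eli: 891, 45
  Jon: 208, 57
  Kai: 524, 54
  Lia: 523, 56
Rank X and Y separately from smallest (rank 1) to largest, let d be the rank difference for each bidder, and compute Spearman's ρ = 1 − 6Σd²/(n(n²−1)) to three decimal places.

-0.257

Ranks of variable 1: 5, 2, 6, 1, 4, 3
Ranks of variable 2: 6, 2, 1, 5, 3, 4
d = r₁ − r₂: -1, 0, 5, -4, 1, -1
d²: 1, 0, 25, 16, 1, 1; Σd² = 44
ρ = 1 − 6·44/(6·35) = 1 − 264/210 = -0.257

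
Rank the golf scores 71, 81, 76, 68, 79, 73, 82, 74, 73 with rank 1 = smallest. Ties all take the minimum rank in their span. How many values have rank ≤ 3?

Sorted (ascending): 68, 71, 73, 73, 74, 76, 79, 81, 82
The 2 values of 73 occupy positions 3–4 → each gets rank 3.
Ranks ≤ 3: {1, 2, 3, 3} → 4 values.

4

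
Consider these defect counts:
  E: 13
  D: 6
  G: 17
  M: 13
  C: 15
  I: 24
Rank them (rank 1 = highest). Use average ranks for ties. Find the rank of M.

Sorted (descending): 24, 17, 15, 13, 13, 6
The 2 values of 13 occupy positions 4–5 → average rank (4+5)/2 = 4.5.
M has value 13 → rank 4.5.

4.5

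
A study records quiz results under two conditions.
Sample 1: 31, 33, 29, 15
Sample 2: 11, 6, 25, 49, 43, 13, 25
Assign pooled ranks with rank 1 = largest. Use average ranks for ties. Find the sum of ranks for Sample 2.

46

Sorted (descending): 49, 43, 33, 31, 29, 25, 25, 15, 13, 11, 6
The 2 values of 25 occupy positions 6–7 → average rank (6+7)/2 = 6.5.
Sample 2 values → pooled ranks: 11→10, 6→11, 25→6.5, 49→1, 43→2, 13→9, 25→6.5
Rank sum = 10 + 11 + 6.5 + 1 + 2 + 9 + 6.5 = 46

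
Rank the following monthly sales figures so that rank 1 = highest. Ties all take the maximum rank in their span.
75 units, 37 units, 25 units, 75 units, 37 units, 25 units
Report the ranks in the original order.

2, 4, 6, 2, 4, 6

Sorted (descending): 75, 75, 37, 37, 25, 25
The 2 values of 75 occupy positions 1–2 → each gets rank 2.
The 2 values of 37 occupy positions 3–4 → each gets rank 4.
The 2 values of 25 occupy positions 5–6 → each gets rank 6.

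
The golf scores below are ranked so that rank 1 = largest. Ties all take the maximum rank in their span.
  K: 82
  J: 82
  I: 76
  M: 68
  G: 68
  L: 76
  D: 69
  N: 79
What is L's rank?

Sorted (descending): 82, 82, 79, 76, 76, 69, 68, 68
The 2 values of 82 occupy positions 1–2 → each gets rank 2.
The 2 values of 76 occupy positions 4–5 → each gets rank 5.
The 2 values of 68 occupy positions 7–8 → each gets rank 8.
L has value 76 → rank 5.

5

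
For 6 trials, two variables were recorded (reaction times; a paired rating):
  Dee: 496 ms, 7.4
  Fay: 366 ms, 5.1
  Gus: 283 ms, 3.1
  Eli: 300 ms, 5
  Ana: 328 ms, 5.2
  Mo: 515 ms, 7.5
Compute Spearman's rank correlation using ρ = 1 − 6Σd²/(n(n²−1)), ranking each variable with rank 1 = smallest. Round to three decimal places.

Ranks of variable 1: 5, 4, 1, 2, 3, 6
Ranks of variable 2: 5, 3, 1, 2, 4, 6
d = r₁ − r₂: 0, 1, 0, 0, -1, 0
d²: 0, 1, 0, 0, 1, 0; Σd² = 2
ρ = 1 − 6·2/(6·35) = 1 − 12/210 = 0.943

0.943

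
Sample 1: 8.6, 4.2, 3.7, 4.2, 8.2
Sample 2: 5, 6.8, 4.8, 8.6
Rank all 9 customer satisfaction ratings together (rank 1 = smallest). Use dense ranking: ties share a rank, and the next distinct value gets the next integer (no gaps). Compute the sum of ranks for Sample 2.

Sorted (ascending): 3.7, 4.2, 4.2, 4.8, 5, 6.8, 8.2, 8.6, 8.6
The 2 values of 4.2 share dense rank 2.
The 2 values of 8.6 share dense rank 7.
Remaining distinct values take the next consecutive integers.
Sample 2 values → pooled ranks: 5→4, 6.8→5, 4.8→3, 8.6→7
Rank sum = 4 + 5 + 3 + 7 = 19

19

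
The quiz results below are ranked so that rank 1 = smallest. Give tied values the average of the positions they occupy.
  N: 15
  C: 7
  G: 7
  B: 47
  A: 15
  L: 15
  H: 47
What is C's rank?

Sorted (ascending): 7, 7, 15, 15, 15, 47, 47
The 2 values of 7 occupy positions 1–2 → average rank (1+2)/2 = 1.5.
The 3 values of 15 occupy positions 3–5 → average rank 4.
The 2 values of 47 occupy positions 6–7 → average rank (6+7)/2 = 6.5.
C has value 7 → rank 1.5.

1.5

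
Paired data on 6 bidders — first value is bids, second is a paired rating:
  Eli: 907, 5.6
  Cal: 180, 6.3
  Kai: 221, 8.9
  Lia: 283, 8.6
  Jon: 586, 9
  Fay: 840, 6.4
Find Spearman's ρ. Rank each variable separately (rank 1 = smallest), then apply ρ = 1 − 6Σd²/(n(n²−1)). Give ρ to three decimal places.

Ranks of variable 1: 6, 1, 2, 3, 4, 5
Ranks of variable 2: 1, 2, 5, 4, 6, 3
d = r₁ − r₂: 5, -1, -3, -1, -2, 2
d²: 25, 1, 9, 1, 4, 4; Σd² = 44
ρ = 1 − 6·44/(6·35) = 1 − 264/210 = -0.257

-0.257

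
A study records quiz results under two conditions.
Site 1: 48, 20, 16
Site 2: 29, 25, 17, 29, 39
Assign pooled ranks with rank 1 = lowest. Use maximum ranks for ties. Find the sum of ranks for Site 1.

12

Sorted (ascending): 16, 17, 20, 25, 29, 29, 39, 48
The 2 values of 29 occupy positions 5–6 → each gets rank 6.
Site 1 values → pooled ranks: 48→8, 20→3, 16→1
Rank sum = 8 + 3 + 1 = 12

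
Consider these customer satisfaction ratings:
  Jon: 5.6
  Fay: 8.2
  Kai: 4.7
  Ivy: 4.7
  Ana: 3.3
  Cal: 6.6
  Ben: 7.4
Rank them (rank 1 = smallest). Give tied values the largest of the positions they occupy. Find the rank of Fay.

7

Sorted (ascending): 3.3, 4.7, 4.7, 5.6, 6.6, 7.4, 8.2
The 2 values of 4.7 occupy positions 2–3 → each gets rank 3.
Fay has value 8.2 → rank 7.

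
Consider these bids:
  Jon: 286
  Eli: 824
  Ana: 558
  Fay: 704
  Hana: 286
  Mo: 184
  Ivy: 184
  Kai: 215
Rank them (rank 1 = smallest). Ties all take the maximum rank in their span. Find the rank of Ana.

Sorted (ascending): 184, 184, 215, 286, 286, 558, 704, 824
The 2 values of 184 occupy positions 1–2 → each gets rank 2.
The 2 values of 286 occupy positions 4–5 → each gets rank 5.
Ana has value 558 → rank 6.

6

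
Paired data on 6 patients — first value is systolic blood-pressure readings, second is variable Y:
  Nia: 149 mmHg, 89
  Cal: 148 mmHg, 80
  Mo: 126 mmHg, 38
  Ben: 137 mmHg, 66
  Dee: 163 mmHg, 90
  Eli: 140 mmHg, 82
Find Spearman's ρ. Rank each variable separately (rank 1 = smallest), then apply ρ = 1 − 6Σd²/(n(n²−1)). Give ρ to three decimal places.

0.943

Ranks of variable 1: 5, 4, 1, 2, 6, 3
Ranks of variable 2: 5, 3, 1, 2, 6, 4
d = r₁ − r₂: 0, 1, 0, 0, 0, -1
d²: 0, 1, 0, 0, 0, 1; Σd² = 2
ρ = 1 − 6·2/(6·35) = 1 − 12/210 = 0.943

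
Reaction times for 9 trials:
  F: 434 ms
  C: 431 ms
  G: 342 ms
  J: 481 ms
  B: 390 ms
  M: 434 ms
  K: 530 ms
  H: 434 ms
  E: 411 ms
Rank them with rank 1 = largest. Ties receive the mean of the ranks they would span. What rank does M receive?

Sorted (descending): 530, 481, 434, 434, 434, 431, 411, 390, 342
The 3 values of 434 occupy positions 3–5 → average rank 4.
M has value 434 ms → rank 4.

4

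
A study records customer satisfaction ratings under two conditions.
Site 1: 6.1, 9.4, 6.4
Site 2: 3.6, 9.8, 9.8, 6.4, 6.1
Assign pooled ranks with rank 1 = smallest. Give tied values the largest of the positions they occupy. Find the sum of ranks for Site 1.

14

Sorted (ascending): 3.6, 6.1, 6.1, 6.4, 6.4, 9.4, 9.8, 9.8
The 2 values of 6.1 occupy positions 2–3 → each gets rank 3.
The 2 values of 6.4 occupy positions 4–5 → each gets rank 5.
The 2 values of 9.8 occupy positions 7–8 → each gets rank 8.
Site 1 values → pooled ranks: 6.1→3, 9.4→6, 6.4→5
Rank sum = 3 + 6 + 5 = 14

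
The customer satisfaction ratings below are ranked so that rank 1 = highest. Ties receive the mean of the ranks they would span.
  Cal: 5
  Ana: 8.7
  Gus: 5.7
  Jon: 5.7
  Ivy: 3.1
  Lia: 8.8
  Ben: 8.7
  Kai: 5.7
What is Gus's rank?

Sorted (descending): 8.8, 8.7, 8.7, 5.7, 5.7, 5.7, 5, 3.1
The 2 values of 8.7 occupy positions 2–3 → average rank (2+3)/2 = 2.5.
The 3 values of 5.7 occupy positions 4–6 → average rank 5.
Gus has value 5.7 → rank 5.

5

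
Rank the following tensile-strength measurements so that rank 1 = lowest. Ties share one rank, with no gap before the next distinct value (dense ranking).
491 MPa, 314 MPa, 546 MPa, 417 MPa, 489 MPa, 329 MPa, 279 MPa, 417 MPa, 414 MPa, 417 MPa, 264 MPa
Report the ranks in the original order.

8, 3, 9, 6, 7, 4, 2, 6, 5, 6, 1

Sorted (ascending): 264, 279, 314, 329, 414, 417, 417, 417, 489, 491, 546
The 3 values of 417 share dense rank 6.
Remaining distinct values take the next consecutive integers.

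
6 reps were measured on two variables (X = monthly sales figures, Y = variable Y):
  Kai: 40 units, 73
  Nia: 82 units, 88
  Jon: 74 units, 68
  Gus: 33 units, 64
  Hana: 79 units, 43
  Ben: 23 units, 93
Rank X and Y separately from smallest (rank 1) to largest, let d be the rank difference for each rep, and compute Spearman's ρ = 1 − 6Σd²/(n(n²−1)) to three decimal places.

-0.257

Ranks of variable 1: 3, 6, 4, 2, 5, 1
Ranks of variable 2: 4, 5, 3, 2, 1, 6
d = r₁ − r₂: -1, 1, 1, 0, 4, -5
d²: 1, 1, 1, 0, 16, 25; Σd² = 44
ρ = 1 − 6·44/(6·35) = 1 − 264/210 = -0.257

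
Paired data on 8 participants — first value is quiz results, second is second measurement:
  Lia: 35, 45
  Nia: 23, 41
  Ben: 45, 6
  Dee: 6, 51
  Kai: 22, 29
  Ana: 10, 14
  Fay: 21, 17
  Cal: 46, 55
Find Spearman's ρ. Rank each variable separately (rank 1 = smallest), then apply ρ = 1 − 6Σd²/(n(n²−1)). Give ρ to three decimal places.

Ranks of variable 1: 6, 5, 7, 1, 4, 2, 3, 8
Ranks of variable 2: 6, 5, 1, 7, 4, 2, 3, 8
d = r₁ − r₂: 0, 0, 6, -6, 0, 0, 0, 0
d²: 0, 0, 36, 36, 0, 0, 0, 0; Σd² = 72
ρ = 1 − 6·72/(8·63) = 1 − 432/504 = 0.143

0.143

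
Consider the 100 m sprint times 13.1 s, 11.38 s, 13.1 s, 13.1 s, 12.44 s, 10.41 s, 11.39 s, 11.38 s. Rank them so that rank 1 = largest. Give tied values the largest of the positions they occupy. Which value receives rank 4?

12.44

Sorted (descending): 13.1, 13.1, 13.1, 12.44, 11.39, 11.38, 11.38, 10.41
The 3 values of 13.1 occupy positions 1–3 → each gets rank 3.
The 2 values of 11.38 occupy positions 6–7 → each gets rank 7.
Rank 4 → value 12.44.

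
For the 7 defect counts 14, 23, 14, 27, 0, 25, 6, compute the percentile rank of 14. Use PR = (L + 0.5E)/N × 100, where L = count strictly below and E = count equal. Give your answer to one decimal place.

N = 7.
Strictly below 14: 2. Equal to 14: 2.
PR = (2 + 0.5·2)/7 × 100 = 42.9

42.9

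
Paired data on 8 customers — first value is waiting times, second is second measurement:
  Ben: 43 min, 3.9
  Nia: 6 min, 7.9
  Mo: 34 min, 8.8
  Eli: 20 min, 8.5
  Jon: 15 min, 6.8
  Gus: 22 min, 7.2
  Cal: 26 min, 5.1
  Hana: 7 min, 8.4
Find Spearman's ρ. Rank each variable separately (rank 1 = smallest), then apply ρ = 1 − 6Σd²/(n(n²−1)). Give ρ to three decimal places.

-0.286

Ranks of variable 1: 8, 1, 7, 4, 3, 5, 6, 2
Ranks of variable 2: 1, 5, 8, 7, 3, 4, 2, 6
d = r₁ − r₂: 7, -4, -1, -3, 0, 1, 4, -4
d²: 49, 16, 1, 9, 0, 1, 16, 16; Σd² = 108
ρ = 1 − 6·108/(8·63) = 1 − 648/504 = -0.286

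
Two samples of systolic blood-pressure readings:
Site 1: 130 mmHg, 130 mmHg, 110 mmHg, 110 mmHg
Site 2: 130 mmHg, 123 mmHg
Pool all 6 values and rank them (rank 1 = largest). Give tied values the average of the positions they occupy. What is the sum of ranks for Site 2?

Sorted (descending): 130, 130, 130, 123, 110, 110
The 3 values of 130 occupy positions 1–3 → average rank 2.
The 2 values of 110 occupy positions 5–6 → average rank (5+6)/2 = 5.5.
Site 2 values → pooled ranks: 130→2, 123→4
Rank sum = 2 + 4 = 6

6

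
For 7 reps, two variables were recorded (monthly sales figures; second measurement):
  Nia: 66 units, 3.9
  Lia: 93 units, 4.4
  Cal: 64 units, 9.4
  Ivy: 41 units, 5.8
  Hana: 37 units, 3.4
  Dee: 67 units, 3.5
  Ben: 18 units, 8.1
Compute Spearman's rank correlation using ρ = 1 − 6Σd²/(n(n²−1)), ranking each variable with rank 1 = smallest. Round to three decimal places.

-0.214

Ranks of variable 1: 5, 7, 4, 3, 2, 6, 1
Ranks of variable 2: 3, 4, 7, 5, 1, 2, 6
d = r₁ − r₂: 2, 3, -3, -2, 1, 4, -5
d²: 4, 9, 9, 4, 1, 16, 25; Σd² = 68
ρ = 1 − 6·68/(7·48) = 1 − 408/336 = -0.214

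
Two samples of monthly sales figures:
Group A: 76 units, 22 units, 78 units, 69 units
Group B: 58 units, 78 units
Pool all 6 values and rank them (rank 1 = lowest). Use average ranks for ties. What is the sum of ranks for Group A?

Sorted (ascending): 22, 58, 69, 76, 78, 78
The 2 values of 78 occupy positions 5–6 → average rank (5+6)/2 = 5.5.
Group A values → pooled ranks: 76→4, 22→1, 78→5.5, 69→3
Rank sum = 4 + 1 + 5.5 + 3 = 13.5

13.5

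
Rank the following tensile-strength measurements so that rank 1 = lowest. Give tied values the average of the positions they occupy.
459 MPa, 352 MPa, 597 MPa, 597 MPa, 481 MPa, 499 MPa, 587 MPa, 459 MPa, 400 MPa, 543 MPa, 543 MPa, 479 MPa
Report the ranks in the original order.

Sorted (ascending): 352, 400, 459, 459, 479, 481, 499, 543, 543, 587, 597, 597
The 2 values of 459 occupy positions 3–4 → average rank (3+4)/2 = 3.5.
The 2 values of 543 occupy positions 8–9 → average rank (8+9)/2 = 8.5.
The 2 values of 597 occupy positions 11–12 → average rank (11+12)/2 = 11.5.

3.5, 1, 11.5, 11.5, 6, 7, 10, 3.5, 2, 8.5, 8.5, 5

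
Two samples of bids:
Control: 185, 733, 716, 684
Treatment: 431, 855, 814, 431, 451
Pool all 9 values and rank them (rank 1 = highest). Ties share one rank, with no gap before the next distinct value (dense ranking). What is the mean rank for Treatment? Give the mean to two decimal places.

Sorted (descending): 855, 814, 733, 716, 684, 451, 431, 431, 185
The 2 values of 431 share dense rank 7.
Remaining distinct values take the next consecutive integers.
Treatment values → pooled ranks: 431→7, 855→1, 814→2, 431→7, 451→6
Mean rank = (7 + 1 + 2 + 7 + 6) / 5 = 4.60

4.60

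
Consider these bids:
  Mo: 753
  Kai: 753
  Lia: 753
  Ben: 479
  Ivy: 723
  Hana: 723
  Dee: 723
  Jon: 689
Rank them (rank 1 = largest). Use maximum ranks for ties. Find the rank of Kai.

Sorted (descending): 753, 753, 753, 723, 723, 723, 689, 479
The 3 values of 753 occupy positions 1–3 → each gets rank 3.
The 3 values of 723 occupy positions 4–6 → each gets rank 6.
Kai has value 753 → rank 3.

3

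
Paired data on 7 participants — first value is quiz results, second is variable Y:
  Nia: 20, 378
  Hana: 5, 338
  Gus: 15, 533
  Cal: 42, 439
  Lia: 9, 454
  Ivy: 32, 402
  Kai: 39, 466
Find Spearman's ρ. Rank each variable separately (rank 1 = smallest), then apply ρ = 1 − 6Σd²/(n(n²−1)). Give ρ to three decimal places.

0.250

Ranks of variable 1: 4, 1, 3, 7, 2, 5, 6
Ranks of variable 2: 2, 1, 7, 4, 5, 3, 6
d = r₁ − r₂: 2, 0, -4, 3, -3, 2, 0
d²: 4, 0, 16, 9, 9, 4, 0; Σd² = 42
ρ = 1 − 6·42/(7·48) = 1 − 252/336 = 0.250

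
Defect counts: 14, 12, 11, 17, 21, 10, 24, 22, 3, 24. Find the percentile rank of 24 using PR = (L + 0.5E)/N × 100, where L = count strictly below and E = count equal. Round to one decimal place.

N = 10.
Strictly below 24: 8. Equal to 24: 2.
PR = (8 + 0.5·2)/10 × 100 = 90.0

90.0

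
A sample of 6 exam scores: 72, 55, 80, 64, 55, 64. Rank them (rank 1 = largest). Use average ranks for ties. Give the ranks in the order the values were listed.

2, 5.5, 1, 3.5, 5.5, 3.5

Sorted (descending): 80, 72, 64, 64, 55, 55
The 2 values of 64 occupy positions 3–4 → average rank (3+4)/2 = 3.5.
The 2 values of 55 occupy positions 5–6 → average rank (5+6)/2 = 5.5.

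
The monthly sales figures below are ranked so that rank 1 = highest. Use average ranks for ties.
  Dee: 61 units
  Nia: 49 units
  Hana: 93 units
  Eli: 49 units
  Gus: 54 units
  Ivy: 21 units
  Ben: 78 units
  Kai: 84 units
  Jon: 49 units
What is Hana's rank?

1

Sorted (descending): 93, 84, 78, 61, 54, 49, 49, 49, 21
The 3 values of 49 occupy positions 6–8 → average rank 7.
Hana has value 93 units → rank 1.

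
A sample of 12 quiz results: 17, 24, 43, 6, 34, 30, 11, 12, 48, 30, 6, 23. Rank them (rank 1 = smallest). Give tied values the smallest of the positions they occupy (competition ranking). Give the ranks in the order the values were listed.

5, 7, 11, 1, 10, 8, 3, 4, 12, 8, 1, 6

Sorted (ascending): 6, 6, 11, 12, 17, 23, 24, 30, 30, 34, 43, 48
The 2 values of 6 occupy positions 1–2 → each gets rank 1.
The 2 values of 30 occupy positions 8–9 → each gets rank 8.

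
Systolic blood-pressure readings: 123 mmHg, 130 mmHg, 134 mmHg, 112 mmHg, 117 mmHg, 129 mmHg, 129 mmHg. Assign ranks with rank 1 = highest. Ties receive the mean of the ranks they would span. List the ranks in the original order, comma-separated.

5, 2, 1, 7, 6, 3.5, 3.5

Sorted (descending): 134, 130, 129, 129, 123, 117, 112
The 2 values of 129 occupy positions 3–4 → average rank (3+4)/2 = 3.5.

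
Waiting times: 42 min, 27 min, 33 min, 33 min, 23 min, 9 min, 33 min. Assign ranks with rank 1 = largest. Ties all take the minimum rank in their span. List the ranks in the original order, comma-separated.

Sorted (descending): 42, 33, 33, 33, 27, 23, 9
The 3 values of 33 occupy positions 2–4 → each gets rank 2.

1, 5, 2, 2, 6, 7, 2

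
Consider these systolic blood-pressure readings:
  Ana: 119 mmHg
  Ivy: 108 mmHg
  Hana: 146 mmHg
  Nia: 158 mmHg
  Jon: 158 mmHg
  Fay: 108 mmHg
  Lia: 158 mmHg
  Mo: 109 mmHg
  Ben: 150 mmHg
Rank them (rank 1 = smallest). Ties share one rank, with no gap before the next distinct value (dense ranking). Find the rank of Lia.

Sorted (ascending): 108, 108, 109, 119, 146, 150, 158, 158, 158
The 2 values of 108 share dense rank 1.
The 3 values of 158 share dense rank 6.
Remaining distinct values take the next consecutive integers.
Lia has value 158 mmHg → rank 6.

6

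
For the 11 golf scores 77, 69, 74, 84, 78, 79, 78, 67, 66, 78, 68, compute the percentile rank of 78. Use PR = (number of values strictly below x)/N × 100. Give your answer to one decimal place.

N = 11.
Strictly below 78: 6. Equal to 78: 3.
PR = 6/11 × 100 = 54.5

54.5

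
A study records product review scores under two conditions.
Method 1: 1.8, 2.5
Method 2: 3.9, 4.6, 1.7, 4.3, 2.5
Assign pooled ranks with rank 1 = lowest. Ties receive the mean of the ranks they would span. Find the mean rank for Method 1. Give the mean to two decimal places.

Sorted (ascending): 1.7, 1.8, 2.5, 2.5, 3.9, 4.3, 4.6
The 2 values of 2.5 occupy positions 3–4 → average rank (3+4)/2 = 3.5.
Method 1 values → pooled ranks: 1.8→2, 2.5→3.5
Mean rank = (2 + 3.5) / 2 = 2.75

2.75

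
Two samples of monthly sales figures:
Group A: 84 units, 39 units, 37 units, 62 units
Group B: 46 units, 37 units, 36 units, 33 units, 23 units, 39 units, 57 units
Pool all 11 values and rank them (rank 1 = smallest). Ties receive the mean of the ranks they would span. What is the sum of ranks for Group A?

32

Sorted (ascending): 23, 33, 36, 37, 37, 39, 39, 46, 57, 62, 84
The 2 values of 37 occupy positions 4–5 → average rank (4+5)/2 = 4.5.
The 2 values of 39 occupy positions 6–7 → average rank (6+7)/2 = 6.5.
Group A values → pooled ranks: 84→11, 39→6.5, 37→4.5, 62→10
Rank sum = 11 + 6.5 + 4.5 + 10 = 32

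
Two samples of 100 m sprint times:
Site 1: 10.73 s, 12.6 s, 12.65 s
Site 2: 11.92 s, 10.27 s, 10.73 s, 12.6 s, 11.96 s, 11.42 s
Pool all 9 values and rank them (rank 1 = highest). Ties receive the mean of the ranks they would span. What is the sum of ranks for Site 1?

Sorted (descending): 12.65, 12.6, 12.6, 11.96, 11.92, 11.42, 10.73, 10.73, 10.27
The 2 values of 12.6 occupy positions 2–3 → average rank (2+3)/2 = 2.5.
The 2 values of 10.73 occupy positions 7–8 → average rank (7+8)/2 = 7.5.
Site 1 values → pooled ranks: 10.73→7.5, 12.6→2.5, 12.65→1
Rank sum = 7.5 + 2.5 + 1 = 11

11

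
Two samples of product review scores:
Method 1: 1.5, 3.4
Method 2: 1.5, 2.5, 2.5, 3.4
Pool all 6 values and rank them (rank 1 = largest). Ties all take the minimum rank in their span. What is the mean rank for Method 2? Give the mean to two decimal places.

Sorted (descending): 3.4, 3.4, 2.5, 2.5, 1.5, 1.5
The 2 values of 3.4 occupy positions 1–2 → each gets rank 1.
The 2 values of 2.5 occupy positions 3–4 → each gets rank 3.
The 2 values of 1.5 occupy positions 5–6 → each gets rank 5.
Method 2 values → pooled ranks: 1.5→5, 2.5→3, 2.5→3, 3.4→1
Mean rank = (5 + 3 + 3 + 1) / 4 = 3.00

3.00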